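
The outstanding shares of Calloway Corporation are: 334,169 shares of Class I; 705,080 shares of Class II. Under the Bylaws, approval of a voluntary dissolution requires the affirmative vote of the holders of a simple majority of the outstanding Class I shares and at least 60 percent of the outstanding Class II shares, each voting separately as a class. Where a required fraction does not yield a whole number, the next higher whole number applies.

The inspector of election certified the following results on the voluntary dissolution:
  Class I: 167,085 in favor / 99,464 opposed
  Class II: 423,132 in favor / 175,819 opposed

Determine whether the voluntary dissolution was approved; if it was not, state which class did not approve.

Approved — every class gave the required vote.

Class I: a majority of 334169 is 167085; 167,085 required, 167,085 in favor — approved.
Class II: 3/5 of 705080 = 423048; 423,048 required, 423,132 in favor — approved.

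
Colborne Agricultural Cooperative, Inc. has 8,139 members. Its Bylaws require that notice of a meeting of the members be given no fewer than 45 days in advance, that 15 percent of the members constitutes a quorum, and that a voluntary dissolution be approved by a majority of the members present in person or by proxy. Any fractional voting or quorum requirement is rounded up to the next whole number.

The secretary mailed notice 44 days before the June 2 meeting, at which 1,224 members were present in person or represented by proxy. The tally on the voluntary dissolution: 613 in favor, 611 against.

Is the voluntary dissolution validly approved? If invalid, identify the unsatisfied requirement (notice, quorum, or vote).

Invalid — notice requirement not satisfied.

Notice: 44 days given; 45 required. Not satisfied.
Quorum: 15% of 8,139 = 1,220.85, rounded up to 1,221; 1,224 present. Satisfied.
Vote: requires a majority of those present (1,224); a majority of 1224 is 613, so 613 needed; 613 in favor. Satisfied.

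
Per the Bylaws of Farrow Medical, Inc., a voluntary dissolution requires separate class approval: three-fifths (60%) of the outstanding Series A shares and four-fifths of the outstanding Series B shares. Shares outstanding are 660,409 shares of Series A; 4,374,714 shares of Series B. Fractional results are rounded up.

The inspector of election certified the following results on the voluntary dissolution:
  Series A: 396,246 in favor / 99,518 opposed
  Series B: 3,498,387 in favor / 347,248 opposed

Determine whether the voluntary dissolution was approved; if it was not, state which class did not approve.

Series A: 3/5 of 660409 = 396245.40, rounded up to 396246; 396,246 required, 396,246 in favor — approved.
Series B: 4/5 of 4374714 = 3499771.20, rounded up to 3499772; 3,499,772 required, 3,498,387 in favor — not approved.

Not approved — the Series B shares did not give the required vote.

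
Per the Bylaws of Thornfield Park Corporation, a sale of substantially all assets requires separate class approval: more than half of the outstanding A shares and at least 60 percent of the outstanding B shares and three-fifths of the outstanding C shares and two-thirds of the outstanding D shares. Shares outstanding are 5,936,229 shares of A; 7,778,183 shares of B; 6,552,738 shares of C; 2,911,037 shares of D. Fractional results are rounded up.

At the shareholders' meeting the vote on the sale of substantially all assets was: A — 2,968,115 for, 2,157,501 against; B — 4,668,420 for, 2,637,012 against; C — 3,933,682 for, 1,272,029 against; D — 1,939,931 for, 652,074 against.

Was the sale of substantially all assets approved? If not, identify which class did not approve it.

A: a majority of 5936229 is 2968115; 2,968,115 required, 2,968,115 in favor — approved.
B: 3/5 of 7778183 = 4666909.80, rounded up to 4666910; 4,666,910 required, 4,668,420 in favor — approved.
C: 3/5 of 6552738 = 3931642.80, rounded up to 3931643; 3,931,643 required, 3,933,682 in favor — approved.
D: 2/3 of 2911037 = 1940691.33, rounded up to 1940692; 1,940,692 required, 1,939,931 in favor — not approved.

Not approved — the D shares did not give the required vote.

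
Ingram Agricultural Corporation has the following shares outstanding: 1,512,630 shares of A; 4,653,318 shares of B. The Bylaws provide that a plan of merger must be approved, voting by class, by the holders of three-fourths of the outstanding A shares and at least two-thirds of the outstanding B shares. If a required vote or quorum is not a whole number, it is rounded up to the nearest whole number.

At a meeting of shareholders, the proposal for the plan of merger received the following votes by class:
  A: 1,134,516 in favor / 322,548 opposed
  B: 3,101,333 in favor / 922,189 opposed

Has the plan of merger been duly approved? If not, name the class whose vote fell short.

Not approved — the B shares did not give the required vote.

A: 3/4 of 1512630 = 1134472.50, rounded up to 1134473; 1,134,473 required, 1,134,516 in favor — approved.
B: 2/3 of 4653318 = 3102212; 3,102,212 required, 3,101,333 in favor — not approved.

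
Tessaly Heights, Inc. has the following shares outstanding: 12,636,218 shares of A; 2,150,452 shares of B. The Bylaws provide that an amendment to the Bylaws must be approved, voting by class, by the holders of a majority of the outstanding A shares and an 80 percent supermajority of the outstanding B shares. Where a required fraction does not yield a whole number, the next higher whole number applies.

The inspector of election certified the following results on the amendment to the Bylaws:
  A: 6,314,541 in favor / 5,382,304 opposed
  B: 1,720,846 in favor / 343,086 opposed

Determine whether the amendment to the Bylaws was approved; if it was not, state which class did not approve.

A: a majority of 12636218 is 6318110; 6,318,110 required, 6,314,541 in favor — not approved.
B: 4/5 of 2150452 = 1720361.60, rounded up to 1720362; 1,720,362 required, 1,720,846 in favor — approved.

Not approved — the A shares did not give the required vote.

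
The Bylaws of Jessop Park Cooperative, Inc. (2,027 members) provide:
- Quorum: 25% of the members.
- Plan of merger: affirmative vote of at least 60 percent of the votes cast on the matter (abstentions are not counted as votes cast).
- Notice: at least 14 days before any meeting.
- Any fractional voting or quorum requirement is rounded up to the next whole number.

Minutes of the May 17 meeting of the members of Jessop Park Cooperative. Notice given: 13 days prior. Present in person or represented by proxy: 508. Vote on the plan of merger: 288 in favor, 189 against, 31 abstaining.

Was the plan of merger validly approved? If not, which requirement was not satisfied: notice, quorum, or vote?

Notice: 13 days given; 14 required. Not satisfied.
Quorum: 25% of 2,027 = 506.75, rounded up to 507; 508 present. Satisfied.
Vote: requires three-fifths of the votes cast (508 − 31 abstaining = 477); 3/5 of 477 = 286.20, rounded up to 287, so 287 needed; 288 in favor. Satisfied.

Invalid — notice requirement not satisfied.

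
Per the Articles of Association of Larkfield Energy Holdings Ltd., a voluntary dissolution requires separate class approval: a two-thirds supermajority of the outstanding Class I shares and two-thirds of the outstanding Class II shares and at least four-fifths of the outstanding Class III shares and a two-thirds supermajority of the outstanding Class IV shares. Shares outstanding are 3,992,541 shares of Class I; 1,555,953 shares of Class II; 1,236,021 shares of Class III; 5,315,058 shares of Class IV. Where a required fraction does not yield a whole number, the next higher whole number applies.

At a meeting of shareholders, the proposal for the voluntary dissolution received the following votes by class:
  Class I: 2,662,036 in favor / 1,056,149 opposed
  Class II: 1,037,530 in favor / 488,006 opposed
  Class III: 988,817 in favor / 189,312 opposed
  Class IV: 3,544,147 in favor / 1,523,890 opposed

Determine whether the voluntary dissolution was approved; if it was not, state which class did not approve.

Class I: 2/3 of 3992541 = 2661694; 2,661,694 required, 2,662,036 in favor — approved.
Class II: 2/3 of 1555953 = 1037302; 1,037,302 required, 1,037,530 in favor — approved.
Class III: 4/5 of 1236021 = 988816.80, rounded up to 988817; 988,817 required, 988,817 in favor — approved.
Class IV: 2/3 of 5315058 = 3543372; 3,543,372 required, 3,544,147 in favor — approved.

Approved — every class gave the required vote.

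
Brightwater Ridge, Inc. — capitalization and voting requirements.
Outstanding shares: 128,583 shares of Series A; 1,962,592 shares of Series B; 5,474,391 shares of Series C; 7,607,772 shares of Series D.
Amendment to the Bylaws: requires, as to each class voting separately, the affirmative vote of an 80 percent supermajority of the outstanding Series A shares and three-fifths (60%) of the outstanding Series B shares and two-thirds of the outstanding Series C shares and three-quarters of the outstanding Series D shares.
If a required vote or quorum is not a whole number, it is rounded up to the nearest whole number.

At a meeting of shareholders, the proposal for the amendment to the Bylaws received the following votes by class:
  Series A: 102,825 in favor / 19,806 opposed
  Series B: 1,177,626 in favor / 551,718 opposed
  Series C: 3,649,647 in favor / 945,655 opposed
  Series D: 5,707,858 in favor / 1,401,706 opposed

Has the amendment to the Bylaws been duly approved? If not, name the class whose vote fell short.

Series A: 4/5 of 128583 = 102866.40, rounded up to 102867; 102,867 required, 102,825 in favor — not approved.
Series B: 3/5 of 1962592 = 1177555.20, rounded up to 1177556; 1,177,556 required, 1,177,626 in favor — approved.
Series C: 2/3 of 5474391 = 3649594; 3,649,594 required, 3,649,647 in favor — approved.
Series D: 3/4 of 7607772 = 5705829; 5,705,829 required, 5,707,858 in favor — approved.

Not approved — the Series A shares did not give the required vote.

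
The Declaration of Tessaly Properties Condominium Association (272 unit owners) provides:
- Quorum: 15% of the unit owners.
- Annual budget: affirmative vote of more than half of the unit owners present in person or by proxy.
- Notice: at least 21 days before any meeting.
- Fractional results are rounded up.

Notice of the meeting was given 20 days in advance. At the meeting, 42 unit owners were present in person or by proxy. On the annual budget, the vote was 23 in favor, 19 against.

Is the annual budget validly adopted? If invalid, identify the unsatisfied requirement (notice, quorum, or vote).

Invalid — notice requirement not satisfied.

Notice: 20 days given; 21 required. Not satisfied.
Quorum: 15% of 272 = 40.80, rounded up to 41; 42 present. Satisfied.
Vote: requires a majority of those present (42); a majority of 42 is 22, so 22 needed; 23 in favor. Satisfied.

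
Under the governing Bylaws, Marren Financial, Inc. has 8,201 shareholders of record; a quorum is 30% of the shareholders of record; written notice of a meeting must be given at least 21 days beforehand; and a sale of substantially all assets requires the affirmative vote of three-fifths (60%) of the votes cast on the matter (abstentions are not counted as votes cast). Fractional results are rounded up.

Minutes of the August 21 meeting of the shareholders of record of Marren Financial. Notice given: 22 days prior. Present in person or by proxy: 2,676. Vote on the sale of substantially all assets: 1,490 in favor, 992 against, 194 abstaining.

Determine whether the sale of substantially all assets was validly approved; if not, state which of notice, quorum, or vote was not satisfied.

Valid — all requirements satisfied.

Notice: 22 days given; 21 required. Satisfied.
Quorum: 30% of 8,201 = 2,460.30, rounded up to 2,461; 2,676 present. Satisfied.
Vote: requires three-fifths of the votes cast (2,676 − 194 abstaining = 2,482); 3/5 of 2482 = 1489.20, rounded up to 1490, so 1,490 needed; 1,490 in favor. Satisfied.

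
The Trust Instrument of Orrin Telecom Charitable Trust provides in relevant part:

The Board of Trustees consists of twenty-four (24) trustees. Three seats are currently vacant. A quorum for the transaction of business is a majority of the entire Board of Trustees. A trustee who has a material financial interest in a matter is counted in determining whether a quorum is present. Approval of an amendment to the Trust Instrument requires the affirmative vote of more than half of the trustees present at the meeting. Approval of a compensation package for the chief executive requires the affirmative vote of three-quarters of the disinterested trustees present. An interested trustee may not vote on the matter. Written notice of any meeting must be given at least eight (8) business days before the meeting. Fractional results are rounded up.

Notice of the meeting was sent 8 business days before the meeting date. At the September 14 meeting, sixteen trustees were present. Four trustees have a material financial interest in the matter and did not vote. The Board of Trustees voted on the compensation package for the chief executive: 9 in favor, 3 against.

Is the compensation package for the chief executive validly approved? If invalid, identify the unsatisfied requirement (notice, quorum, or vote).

Notice: 8 business days given; 8 required (8 ≥ 8). Satisfied.
Quorum: 16 present (interested trustees count toward quorum); quorum is 13. Satisfied.
Vote: the compensation package for the chief executive requires three-fourths of the disinterested trustees present (16 − 4 = 12). 3/4 of 12 = 9, so 9 affirmative votes are needed; 9 voted in favor. Satisfied.

Valid — all requirements satisfied.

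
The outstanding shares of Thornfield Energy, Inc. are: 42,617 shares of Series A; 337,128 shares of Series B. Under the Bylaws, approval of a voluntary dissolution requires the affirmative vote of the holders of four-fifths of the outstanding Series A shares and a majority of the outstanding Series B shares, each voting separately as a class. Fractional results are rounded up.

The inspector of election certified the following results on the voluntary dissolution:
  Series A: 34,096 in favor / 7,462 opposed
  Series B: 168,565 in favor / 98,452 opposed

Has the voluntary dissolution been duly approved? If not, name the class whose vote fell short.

Series A: 4/5 of 42617 = 34093.60, rounded up to 34094; 34,094 required, 34,096 in favor — approved.
Series B: a majority of 337128 is 168565; 168,565 required, 168,565 in favor — approved.

Approved — every class gave the required vote.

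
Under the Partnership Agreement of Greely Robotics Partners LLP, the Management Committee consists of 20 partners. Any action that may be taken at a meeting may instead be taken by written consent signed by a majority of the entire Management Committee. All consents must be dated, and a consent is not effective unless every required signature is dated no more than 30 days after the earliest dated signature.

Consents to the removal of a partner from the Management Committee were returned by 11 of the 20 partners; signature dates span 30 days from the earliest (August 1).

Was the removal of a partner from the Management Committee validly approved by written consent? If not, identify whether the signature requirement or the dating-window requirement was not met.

Effective — both the signature and dating-window requirements are satisfied.

Signatures required: a majority of 20 — a majority of 20 is 11, so 11 needed; 11 signed. Sufficient.
Dating window: the latest signature is 30 days after the earliest; the limit is 30 days. Within the window.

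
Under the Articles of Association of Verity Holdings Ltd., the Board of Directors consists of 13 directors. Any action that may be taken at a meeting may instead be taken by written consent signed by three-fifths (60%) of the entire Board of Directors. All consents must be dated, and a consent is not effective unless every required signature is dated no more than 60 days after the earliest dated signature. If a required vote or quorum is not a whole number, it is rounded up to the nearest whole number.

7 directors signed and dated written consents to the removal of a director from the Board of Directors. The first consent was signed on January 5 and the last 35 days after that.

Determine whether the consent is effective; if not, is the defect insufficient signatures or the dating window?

Signatures required: three-fifths (60%) of 13 — 3/5 of 13 = 7.80, rounded up to 8, so 8 needed; 7 signed. Insufficient.
Dating window: the latest signature is 35 days after the earliest; the limit is 60 days. Within the window.

Not effective — insufficient signatures.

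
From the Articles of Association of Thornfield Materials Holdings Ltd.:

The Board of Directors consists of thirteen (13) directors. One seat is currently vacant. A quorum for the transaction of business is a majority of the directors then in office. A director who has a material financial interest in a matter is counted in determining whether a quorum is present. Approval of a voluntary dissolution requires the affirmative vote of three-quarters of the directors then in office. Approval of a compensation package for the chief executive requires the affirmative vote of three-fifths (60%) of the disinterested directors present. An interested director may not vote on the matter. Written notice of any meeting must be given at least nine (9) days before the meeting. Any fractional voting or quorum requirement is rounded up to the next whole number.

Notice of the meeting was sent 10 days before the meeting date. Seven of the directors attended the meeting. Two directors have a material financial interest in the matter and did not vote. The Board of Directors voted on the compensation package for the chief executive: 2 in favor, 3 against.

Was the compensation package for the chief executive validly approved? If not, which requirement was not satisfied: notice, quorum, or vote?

Invalid — vote requirement not satisfied.

Notice: 10 days given; 9 required (10 ≥ 9). Satisfied.
Quorum: 7 present (interested directors count toward quorum); quorum is 7. Satisfied.
Vote: the compensation package for the chief executive requires three-fifths of the disinterested directors present (7 − 2 = 5). 3/5 of 5 = 3, so 3 affirmative votes are needed; 2 voted in favor. Not satisfied.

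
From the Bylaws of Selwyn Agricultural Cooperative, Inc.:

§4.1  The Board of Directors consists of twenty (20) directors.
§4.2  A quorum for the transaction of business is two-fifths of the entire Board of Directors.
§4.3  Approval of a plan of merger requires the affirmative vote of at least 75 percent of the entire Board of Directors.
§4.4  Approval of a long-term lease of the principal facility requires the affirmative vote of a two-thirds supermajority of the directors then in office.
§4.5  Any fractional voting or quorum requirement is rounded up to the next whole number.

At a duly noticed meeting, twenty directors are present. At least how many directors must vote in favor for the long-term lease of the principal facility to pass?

The long-term lease of the principal facility requires two-thirds of the directors then in office (20).
2/3 of 20 = 13.33, rounded up to 14.

14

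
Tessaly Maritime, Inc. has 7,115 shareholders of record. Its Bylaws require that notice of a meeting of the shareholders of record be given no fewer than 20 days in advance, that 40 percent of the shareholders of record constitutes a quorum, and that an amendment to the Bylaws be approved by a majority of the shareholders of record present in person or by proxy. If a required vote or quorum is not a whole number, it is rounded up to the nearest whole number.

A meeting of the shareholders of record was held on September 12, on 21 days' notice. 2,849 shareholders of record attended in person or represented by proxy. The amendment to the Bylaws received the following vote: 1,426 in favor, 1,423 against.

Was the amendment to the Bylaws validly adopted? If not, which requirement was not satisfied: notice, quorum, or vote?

Valid — all requirements satisfied.

Notice: 21 days given; 20 required. Satisfied.
Quorum: 40% of 7,115 = 2,846; 2,849 present. Satisfied.
Vote: requires a majority of those present (2,849); a majority of 2849 is 1425, so 1,425 needed; 1,426 in favor. Satisfied.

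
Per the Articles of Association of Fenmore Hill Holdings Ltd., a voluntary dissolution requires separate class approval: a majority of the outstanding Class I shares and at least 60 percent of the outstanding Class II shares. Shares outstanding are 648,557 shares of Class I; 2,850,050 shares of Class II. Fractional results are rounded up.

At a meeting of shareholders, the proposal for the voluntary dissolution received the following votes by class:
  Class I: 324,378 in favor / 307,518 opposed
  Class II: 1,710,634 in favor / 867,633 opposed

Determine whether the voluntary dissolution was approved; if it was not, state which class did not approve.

Approved — every class gave the required vote.

Class I: a majority of 648557 is 324279; 324,279 required, 324,378 in favor — approved.
Class II: 3/5 of 2850050 = 1710030; 1,710,030 required, 1,710,634 in favor — approved.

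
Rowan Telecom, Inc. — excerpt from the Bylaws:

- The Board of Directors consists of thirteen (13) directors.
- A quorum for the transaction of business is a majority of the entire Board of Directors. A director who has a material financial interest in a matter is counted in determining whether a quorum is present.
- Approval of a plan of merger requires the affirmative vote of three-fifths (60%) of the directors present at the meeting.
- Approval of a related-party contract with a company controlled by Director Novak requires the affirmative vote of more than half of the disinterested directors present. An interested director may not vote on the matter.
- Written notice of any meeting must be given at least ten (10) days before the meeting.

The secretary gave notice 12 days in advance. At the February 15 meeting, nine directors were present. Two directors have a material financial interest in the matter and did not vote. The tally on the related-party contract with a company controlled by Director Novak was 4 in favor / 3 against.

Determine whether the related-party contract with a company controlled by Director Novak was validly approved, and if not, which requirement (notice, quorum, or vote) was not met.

Valid — all requirements satisfied.

Notice: 12 days given; 10 required (12 ≥ 10). Satisfied.
Quorum: 9 present (interested directors count toward quorum); quorum is 7. Satisfied.
Vote: the related-party contract with a company controlled by Director Novak requires a majority of the disinterested directors present (9 − 2 = 7). A majority of 7 is 4, so 4 affirmative votes are needed; 4 voted in favor. Satisfied.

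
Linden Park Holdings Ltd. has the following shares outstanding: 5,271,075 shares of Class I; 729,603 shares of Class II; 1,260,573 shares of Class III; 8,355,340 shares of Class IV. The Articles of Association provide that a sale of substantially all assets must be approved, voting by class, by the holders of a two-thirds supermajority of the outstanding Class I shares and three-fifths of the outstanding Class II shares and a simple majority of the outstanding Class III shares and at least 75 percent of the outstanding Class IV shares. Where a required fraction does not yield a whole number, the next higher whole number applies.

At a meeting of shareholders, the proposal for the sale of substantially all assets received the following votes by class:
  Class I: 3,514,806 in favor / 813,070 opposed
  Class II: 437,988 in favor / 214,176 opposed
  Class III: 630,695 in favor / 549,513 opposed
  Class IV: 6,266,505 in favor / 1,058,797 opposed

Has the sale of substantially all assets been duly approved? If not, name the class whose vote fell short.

Approved — every class gave the required vote.

Class I: 2/3 of 5271075 = 3514050; 3,514,050 required, 3,514,806 in favor — approved.
Class II: 3/5 of 729603 = 437761.80, rounded up to 437762; 437,762 required, 437,988 in favor — approved.
Class III: a majority of 1260573 is 630287; 630,287 required, 630,695 in favor — approved.
Class IV: 3/4 of 8355340 = 6266505; 6,266,505 required, 6,266,505 in favor — approved.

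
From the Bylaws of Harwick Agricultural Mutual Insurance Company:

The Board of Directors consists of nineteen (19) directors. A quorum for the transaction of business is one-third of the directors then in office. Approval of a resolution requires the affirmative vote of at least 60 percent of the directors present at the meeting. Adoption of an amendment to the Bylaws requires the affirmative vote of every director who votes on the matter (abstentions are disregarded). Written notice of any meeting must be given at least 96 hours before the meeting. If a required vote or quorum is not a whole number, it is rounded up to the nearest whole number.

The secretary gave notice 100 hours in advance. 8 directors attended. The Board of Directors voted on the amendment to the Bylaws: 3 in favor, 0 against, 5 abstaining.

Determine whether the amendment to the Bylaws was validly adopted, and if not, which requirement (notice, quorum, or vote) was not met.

Notice: 100 hours given; 96 required (100 ≥ 96). Satisfied.
Quorum: 8 present; quorum is 7. Satisfied.
Vote: the amendment to the Bylaws requires the unanimous vote of the votes cast (8 present − 5 abstaining = 3). Unanimous means all 3, so 3 affirmative votes are needed; 3 voted in favor. Satisfied.

Valid — all requirements satisfied.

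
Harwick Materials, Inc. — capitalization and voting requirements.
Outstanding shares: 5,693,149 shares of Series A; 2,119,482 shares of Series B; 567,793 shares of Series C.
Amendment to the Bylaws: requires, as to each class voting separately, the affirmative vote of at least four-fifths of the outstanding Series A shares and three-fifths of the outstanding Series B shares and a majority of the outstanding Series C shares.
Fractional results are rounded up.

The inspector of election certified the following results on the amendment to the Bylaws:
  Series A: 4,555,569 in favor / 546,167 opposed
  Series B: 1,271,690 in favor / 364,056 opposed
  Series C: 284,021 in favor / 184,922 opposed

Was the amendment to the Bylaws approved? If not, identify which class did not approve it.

Approved — every class gave the required vote.

Series A: 4/5 of 5693149 = 4554519.20, rounded up to 4554520; 4,554,520 required, 4,555,569 in favor — approved.
Series B: 3/5 of 2119482 = 1271689.20, rounded up to 1271690; 1,271,690 required, 1,271,690 in favor — approved.
Series C: a majority of 567793 is 283897; 283,897 required, 284,021 in favor — approved.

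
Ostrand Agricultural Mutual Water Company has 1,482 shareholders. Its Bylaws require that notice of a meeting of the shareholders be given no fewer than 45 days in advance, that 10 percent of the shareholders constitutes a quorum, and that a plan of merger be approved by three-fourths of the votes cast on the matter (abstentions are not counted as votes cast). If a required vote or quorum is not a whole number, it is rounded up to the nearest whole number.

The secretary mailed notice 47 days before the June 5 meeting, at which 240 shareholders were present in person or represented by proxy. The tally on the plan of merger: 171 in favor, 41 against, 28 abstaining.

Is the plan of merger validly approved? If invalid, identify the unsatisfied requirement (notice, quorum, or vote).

Valid — all requirements satisfied.

Notice: 47 days given; 45 required. Satisfied.
Quorum: 10% of 1,482 = 148.20, rounded up to 149; 240 present. Satisfied.
Vote: requires three-fourths of the votes cast (240 − 28 abstaining = 212); 3/4 of 212 = 159, so 159 needed; 171 in favor. Satisfied.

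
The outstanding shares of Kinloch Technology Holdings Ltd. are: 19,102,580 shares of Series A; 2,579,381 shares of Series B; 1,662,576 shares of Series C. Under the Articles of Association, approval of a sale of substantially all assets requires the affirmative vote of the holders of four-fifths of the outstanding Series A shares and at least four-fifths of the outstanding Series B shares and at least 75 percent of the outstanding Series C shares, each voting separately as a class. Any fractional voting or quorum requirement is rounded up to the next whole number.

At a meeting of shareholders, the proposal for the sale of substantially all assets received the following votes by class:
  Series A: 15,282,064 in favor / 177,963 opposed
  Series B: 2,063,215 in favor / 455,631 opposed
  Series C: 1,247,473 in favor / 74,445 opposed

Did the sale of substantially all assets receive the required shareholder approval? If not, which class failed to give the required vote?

Not approved — the Series B shares did not give the required vote.

Series A: 4/5 of 19102580 = 15282064; 15,282,064 required, 15,282,064 in favor — approved.
Series B: 4/5 of 2579381 = 2063504.80, rounded up to 2063505; 2,063,505 required, 2,063,215 in favor — not approved.
Series C: 3/4 of 1662576 = 1246932; 1,246,932 required, 1,247,473 in favor — approved.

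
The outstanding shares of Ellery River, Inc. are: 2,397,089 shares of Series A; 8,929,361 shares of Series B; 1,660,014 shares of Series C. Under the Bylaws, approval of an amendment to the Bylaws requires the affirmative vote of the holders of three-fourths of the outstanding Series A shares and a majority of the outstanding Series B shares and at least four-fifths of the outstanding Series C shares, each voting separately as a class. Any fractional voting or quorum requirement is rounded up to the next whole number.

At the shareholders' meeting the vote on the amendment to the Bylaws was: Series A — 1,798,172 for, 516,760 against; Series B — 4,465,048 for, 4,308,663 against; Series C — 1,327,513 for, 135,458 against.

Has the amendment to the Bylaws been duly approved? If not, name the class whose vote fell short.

Series A: 3/4 of 2397089 = 1797816.75, rounded up to 1797817; 1,797,817 required, 1,798,172 in favor — approved.
Series B: a majority of 8929361 is 4464681; 4,464,681 required, 4,465,048 in favor — approved.
Series C: 4/5 of 1660014 = 1328011.20, rounded up to 1328012; 1,328,012 required, 1,327,513 in favor — not approved.

Not approved — the Series C shares did not give the required vote.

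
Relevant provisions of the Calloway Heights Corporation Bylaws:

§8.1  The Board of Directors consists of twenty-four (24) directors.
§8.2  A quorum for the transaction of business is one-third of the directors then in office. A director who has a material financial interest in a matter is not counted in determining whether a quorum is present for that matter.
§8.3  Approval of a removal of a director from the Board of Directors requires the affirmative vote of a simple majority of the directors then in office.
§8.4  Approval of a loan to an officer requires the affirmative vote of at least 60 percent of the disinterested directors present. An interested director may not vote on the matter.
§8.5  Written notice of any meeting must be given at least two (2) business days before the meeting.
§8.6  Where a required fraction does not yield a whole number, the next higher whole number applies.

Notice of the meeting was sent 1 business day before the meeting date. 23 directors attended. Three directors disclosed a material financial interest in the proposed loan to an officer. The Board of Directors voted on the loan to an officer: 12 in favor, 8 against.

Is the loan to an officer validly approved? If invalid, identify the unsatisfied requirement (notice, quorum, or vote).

Notice: 1 business day given; 2 required (1 < 2). Not satisfied.
Quorum: 23 present, but the 3 interested directors do not count, leaving 20. Quorum is 8. Satisfied.
Vote: the loan to an officer requires three-fifths of the disinterested directors present (23 − 3 = 20). 3/5 of 20 = 12, so 12 affirmative votes are needed; 12 voted in favor. Satisfied.

Invalid — notice requirement not satisfied.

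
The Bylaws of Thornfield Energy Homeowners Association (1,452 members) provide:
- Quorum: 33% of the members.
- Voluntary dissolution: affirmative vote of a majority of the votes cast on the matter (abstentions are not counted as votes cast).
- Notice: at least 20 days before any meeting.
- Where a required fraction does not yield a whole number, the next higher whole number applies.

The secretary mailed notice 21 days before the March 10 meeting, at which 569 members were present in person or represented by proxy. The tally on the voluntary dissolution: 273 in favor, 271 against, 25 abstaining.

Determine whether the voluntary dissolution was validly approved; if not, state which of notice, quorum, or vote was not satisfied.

Notice: 21 days given; 20 required. Satisfied.
Quorum: 33% of 1,452 = 479.16, rounded up to 480; 569 present. Satisfied.
Vote: requires a majority of the votes cast (569 − 25 abstaining = 544); a majority of 544 is 273, so 273 needed; 273 in favor. Satisfied.

Valid — all requirements satisfied.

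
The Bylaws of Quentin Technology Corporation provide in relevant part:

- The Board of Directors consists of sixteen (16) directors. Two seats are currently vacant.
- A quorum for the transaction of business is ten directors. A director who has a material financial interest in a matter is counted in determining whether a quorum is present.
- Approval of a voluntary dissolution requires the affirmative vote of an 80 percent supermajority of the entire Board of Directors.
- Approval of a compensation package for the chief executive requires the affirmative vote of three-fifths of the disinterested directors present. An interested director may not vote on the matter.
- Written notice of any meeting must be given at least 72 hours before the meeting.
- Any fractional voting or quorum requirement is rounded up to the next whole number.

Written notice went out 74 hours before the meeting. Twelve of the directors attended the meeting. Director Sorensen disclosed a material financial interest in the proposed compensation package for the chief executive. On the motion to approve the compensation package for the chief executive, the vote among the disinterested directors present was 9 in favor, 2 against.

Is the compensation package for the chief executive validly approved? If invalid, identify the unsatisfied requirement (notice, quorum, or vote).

Notice: 74 hours given; 72 required (74 ≥ 72). Satisfied.
Quorum: 12 present (interested directors count toward quorum); quorum is 10. Satisfied.
Vote: the compensation package for the chief executive requires three-fifths of the disinterested directors present (12 − 1 = 11). 3/5 of 11 = 6.60, rounded up to 7, so 7 affirmative votes are needed; 9 voted in favor. Satisfied.

Valid — all requirements satisfied.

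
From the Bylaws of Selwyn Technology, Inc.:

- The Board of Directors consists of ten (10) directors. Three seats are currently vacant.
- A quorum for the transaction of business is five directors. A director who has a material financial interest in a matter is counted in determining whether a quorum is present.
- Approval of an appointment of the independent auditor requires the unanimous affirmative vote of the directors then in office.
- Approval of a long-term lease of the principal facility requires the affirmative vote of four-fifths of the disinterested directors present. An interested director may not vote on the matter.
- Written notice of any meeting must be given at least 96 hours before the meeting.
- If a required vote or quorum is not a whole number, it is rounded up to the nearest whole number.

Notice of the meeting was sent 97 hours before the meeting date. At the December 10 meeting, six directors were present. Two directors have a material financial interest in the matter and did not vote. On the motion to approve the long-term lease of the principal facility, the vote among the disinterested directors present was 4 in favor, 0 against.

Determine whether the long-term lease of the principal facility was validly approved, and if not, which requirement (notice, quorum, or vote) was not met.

Notice: 97 hours given; 96 required (97 ≥ 96). Satisfied.
Quorum: 6 present (interested directors count toward quorum); quorum is 5. Satisfied.
Vote: the long-term lease of the principal facility requires four-fifths of the disinterested directors present (6 − 2 = 4). 4/5 of 4 = 3.20, rounded up to 4, so 4 affirmative votes are needed; 4 voted in favor. Satisfied.

Valid — all requirements satisfied.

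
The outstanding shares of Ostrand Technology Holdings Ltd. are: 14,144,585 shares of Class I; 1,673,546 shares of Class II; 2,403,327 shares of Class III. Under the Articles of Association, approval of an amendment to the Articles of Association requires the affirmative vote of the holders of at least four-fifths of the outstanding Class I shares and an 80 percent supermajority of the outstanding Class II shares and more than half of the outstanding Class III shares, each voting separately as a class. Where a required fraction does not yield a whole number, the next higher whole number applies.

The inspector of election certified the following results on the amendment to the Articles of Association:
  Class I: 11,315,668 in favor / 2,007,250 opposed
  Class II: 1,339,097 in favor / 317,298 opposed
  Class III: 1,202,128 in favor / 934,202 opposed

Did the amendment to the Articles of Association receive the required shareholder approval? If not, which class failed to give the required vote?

Approved — every class gave the required vote.

Class I: 4/5 of 14144585 = 11315668; 11,315,668 required, 11,315,668 in favor — approved.
Class II: 4/5 of 1673546 = 1338836.80, rounded up to 1338837; 1,338,837 required, 1,339,097 in favor — approved.
Class III: a majority of 2403327 is 1201664; 1,201,664 required, 1,202,128 in favor — approved.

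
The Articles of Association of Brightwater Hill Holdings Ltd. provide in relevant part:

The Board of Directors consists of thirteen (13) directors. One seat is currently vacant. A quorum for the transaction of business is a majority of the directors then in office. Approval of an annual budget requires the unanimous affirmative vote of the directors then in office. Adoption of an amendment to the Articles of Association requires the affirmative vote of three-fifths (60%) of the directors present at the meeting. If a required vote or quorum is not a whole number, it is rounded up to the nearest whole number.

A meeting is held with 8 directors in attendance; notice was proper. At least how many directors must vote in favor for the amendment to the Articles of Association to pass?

5

The amendment to the Articles of Association requires three-fifths of the directors present (8).
3/5 of 8 = 4.80, rounded up to 5.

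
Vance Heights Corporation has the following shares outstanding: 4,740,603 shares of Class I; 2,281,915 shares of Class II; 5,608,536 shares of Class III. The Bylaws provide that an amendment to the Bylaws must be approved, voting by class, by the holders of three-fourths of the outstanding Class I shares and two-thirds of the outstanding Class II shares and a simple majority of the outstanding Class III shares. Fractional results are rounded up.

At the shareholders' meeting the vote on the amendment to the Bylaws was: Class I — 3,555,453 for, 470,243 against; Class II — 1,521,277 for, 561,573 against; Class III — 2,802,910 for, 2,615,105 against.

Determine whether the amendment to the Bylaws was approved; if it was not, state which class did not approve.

Not approved — the Class III shares did not give the required vote.

Class I: 3/4 of 4740603 = 3555452.25, rounded up to 3555453; 3,555,453 required, 3,555,453 in favor — approved.
Class II: 2/3 of 2281915 = 1521276.67, rounded up to 1521277; 1,521,277 required, 1,521,277 in favor — approved.
Class III: a majority of 5608536 is 2804269; 2,804,269 required, 2,802,910 in favor — not approved.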